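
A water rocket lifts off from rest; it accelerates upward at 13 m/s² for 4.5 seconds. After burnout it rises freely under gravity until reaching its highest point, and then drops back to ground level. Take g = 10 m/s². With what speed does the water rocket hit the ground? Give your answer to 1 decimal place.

77.8 m/s

Phase 1 (powered ascent): v₀ = 0 m/s, a = 13 m/s².
v = v₀ + at = 0 + (13)(4.5) = 58.5 m/s
Δx = v₀t + ½at² = 0·4.5 + 0.5·13·4.5² = 132 m

Phase 2 (coasting upward): v₀ = 58.5 m/s, a = -10 m/s².
v = v₀ + at → t = (0 − 58.5) / -10 = 5.85 s
v² = v₀² + 2aΔx → Δx = (0² − 58.5²)/(2·-10) = 171 m

Phase 3 (free fall): v₀ = 0 m/s, a = -10 m/s².
Falls 303 m from rest: t = √(2·303/10) = 7.78 s; v = g·t = 77.8 m/s.
Impact speed = 77.8 m/s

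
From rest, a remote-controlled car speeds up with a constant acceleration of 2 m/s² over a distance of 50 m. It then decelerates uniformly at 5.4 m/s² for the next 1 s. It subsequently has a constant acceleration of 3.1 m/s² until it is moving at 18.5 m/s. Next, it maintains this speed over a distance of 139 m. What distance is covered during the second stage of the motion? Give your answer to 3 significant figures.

Phase 1 (accelerating): v₀ = 0 m/s, a = 2 m/s².
v² = v₀² + 2aΔx = 0² + 2·2·50 = 200 → v = 14.1 m/s
t = (v − v₀)/a = (14.1 − 0)/2 = 7.07 s

Phase 2 (decelerating): v₀ = 14.1 m/s, a = -5.4 m/s².
v = v₀ + at = 14.1 + (-5.4)(1) = 8.74 m/s
Δx = v₀t + ½at² = 14.1·1 + 0.5·-5.4·1² = 11.4 m
Distance in phase 2 = 11.4 m

11.4 m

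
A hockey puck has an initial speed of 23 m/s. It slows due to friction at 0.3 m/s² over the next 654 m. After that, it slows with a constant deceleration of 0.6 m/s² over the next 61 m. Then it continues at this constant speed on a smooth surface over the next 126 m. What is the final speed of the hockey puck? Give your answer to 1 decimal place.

Phase 1 (decelerating): v₀ = 23.0 m/s, a = -0.3 m/s².
v² = v₀² + 2aΔx = 23.0² + 2·-0.3·654 = 137 → v = 11.7 m/s
t = (v − v₀)/a = (11.7 − 23.0)/-0.3 = 37.7 s

Phase 2 (decelerating): v₀ = 11.7 m/s, a = -0.6 m/s².
v² = v₀² + 2aΔx = 11.7² + 2·-0.6·61 = 63.4 → v = 7.96 m/s
t = (v − v₀)/a = (7.96 − 11.7)/-0.6 = 6.21 s

Phase 3 (constant speed): v₀ = 7.96 m/s, a = 0 m/s².
Constant speed: t = d/v = 126/7.96 = 15.8 s
Final speed = 7.96 m/s

8.0 m/s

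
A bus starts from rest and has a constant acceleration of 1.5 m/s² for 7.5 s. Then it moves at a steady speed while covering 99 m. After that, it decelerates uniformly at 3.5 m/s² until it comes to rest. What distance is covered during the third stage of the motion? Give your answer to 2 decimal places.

Phase 1 (accelerating): v₀ = 0 m/s, a = 1.5 m/s².
v = v₀ + at = 0 + (1.5)(7.5) = 11.2 m/s
Δx = v₀t + ½at² = 0·7.5 + 0.5·1.5·7.5² = 42.2 m

Phase 2 (constant speed): v₀ = 11.2 m/s, a = 0 m/s².
Constant speed: t = d/v = 99/11.2 = 8.80 s

Phase 3 (decelerating): v₀ = 11.2 m/s, a = -3.5 m/s².
v = v₀ + at → t = (0 − 11.2) / -3.5 = 3.21 s
v² = v₀² + 2aΔx → Δx = (0² − 11.2²)/(2·-3.5) = 18.1 m
Distance in phase 3 = 18.1 m

18.08 m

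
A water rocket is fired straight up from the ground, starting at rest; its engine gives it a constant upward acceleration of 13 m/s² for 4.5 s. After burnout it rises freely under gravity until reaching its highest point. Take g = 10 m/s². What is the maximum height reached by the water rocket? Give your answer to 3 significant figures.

Phase 1 (powered ascent): v₀ = 0 m/s, a = 13 m/s².
v = v₀ + at = 0 + (13)(4.5) = 58.5 m/s
Δx = v₀t + ½at² = 0·4.5 + 0.5·13·4.5² = 132 m

Phase 2 (coasting upward): v₀ = 58.5 m/s, a = -10 m/s².
v = v₀ + at → t = (0 − 58.5) / -10 = 5.85 s
v² = v₀² + 2aΔx → Δx = (0² − 58.5²)/(2·-10) = 171 m
Maximum height = 132 + 171 = 303 m

303 m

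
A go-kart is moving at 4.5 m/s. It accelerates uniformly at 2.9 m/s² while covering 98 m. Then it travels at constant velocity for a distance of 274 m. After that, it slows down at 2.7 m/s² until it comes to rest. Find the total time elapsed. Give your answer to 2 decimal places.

Phase 1 (accelerating): v₀ = 4.50 m/s, a = 2.9 m/s².
v² = v₀² + 2aΔx = 4.50² + 2·2.9·98 = 589 → v = 24.3 m/s
t = (v − v₀)/a = (24.3 − 4.50)/2.9 = 6.81 s

Phase 2 (constant speed): v₀ = 24.3 m/s, a = 0 m/s².
Constant speed: t = d/v = 274/24.3 = 11.3 s

Phase 3 (decelerating): v₀ = 24.3 m/s, a = -2.7 m/s².
v = v₀ + at → t = (0 − 24.3) / -2.7 = 8.99 s
v² = v₀² + 2aΔx → Δx = (0² − 24.3²)/(2·-2.7) = 109 m
Total time = 6.81 + 11.3 + 8.99 = 27.1 s

27.09 s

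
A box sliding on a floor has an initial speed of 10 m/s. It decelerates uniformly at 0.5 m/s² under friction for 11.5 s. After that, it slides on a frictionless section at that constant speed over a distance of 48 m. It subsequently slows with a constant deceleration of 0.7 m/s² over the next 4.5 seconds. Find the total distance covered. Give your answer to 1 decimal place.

Phase 1 (decelerating): v₀ = 10.0 m/s, a = -0.5 m/s².
v = v₀ + at = 10.0 + (-0.5)(11.5) = 4.25 m/s
Δx = v₀t + ½at² = 10.0·11.5 + 0.5·-0.5·11.5² = 81.9 m

Phase 2 (constant speed): v₀ = 4.25 m/s, a = 0 m/s².
Constant speed: t = d/v = 48/4.25 = 11.3 s

Phase 3 (decelerating): v₀ = 4.25 m/s, a = -0.7 m/s².
v = v₀ + at = 4.25 + (-0.7)(4.5) = 1.10 m/s
Δx = v₀t + ½at² = 4.25·4.5 + 0.5·-0.7·4.5² = 12.0 m
Total distance = 81.9 + 48.0 + 12.0 = 142 m

142.0 m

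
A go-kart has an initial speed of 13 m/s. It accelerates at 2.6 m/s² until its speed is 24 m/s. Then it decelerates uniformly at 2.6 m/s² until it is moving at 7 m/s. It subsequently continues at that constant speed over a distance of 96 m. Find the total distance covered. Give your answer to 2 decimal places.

275.62 m

Phase 1 (accelerating): v₀ = 13.0 m/s, a = 2.6 m/s².
v = v₀ + at → t = (24 − 13.0) / 2.6 = 4.23 s
v² = v₀² + 2aΔx → Δx = (24² − 13.0²)/(2·2.6) = 78.3 m

Phase 2 (decelerating): v₀ = 24.0 m/s, a = -2.6 m/s².
v = v₀ + at → t = (7 − 24.0) / -2.6 = 6.54 s
v² = v₀² + 2aΔx → Δx = (7² − 24.0²)/(2·-2.6) = 101 m

Phase 3 (constant speed): v₀ = 7.00 m/s, a = 0 m/s².
Constant speed: t = d/v = 96/7.00 = 13.7 s
Total distance = 78.3 + 101 + 96.0 = 276 m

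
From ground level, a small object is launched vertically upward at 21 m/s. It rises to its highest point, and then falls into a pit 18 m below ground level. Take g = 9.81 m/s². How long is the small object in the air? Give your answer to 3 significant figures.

5.01 s

Phase 1 (rising): v₀ = 21.0 m/s, a = -9.81 m/s².
v = v₀ + at → t = (0 − 21.0) / -9.81 = 2.14 s
v² = v₀² + 2aΔx → Δx = (0² − 21.0²)/(2·-9.81) = 22.5 m

Phase 2 (falling): v₀ = 0 m/s, a = -9.81 m/s².
Falls 40.5 m from rest: t = √(2·40.5/9.81) = 2.87 s; v = g·t = 28.2 m/s.
Total time = 2.14 + 2.87 = 5.01 s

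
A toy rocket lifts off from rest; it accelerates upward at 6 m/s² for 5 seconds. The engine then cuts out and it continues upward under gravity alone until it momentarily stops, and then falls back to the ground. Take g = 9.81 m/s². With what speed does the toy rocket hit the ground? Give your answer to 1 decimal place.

Phase 1 (powered ascent): v₀ = 0 m/s, a = 6 m/s².
v = v₀ + at = 0 + (6)(5) = 30.0 m/s
Δx = v₀t + ½at² = 0·5 + 0.5·6·5² = 75.0 m

Phase 2 (coasting upward): v₀ = 30.0 m/s, a = -9.81 m/s².
v = v₀ + at → t = (0 − 30.0) / -9.81 = 3.06 s
v² = v₀² + 2aΔx → Δx = (0² − 30.0²)/(2·-9.81) = 45.9 m

Phase 3 (free fall): v₀ = 0 m/s, a = -9.81 m/s².
Falls 121 m from rest: t = √(2·121/9.81) = 4.96 s; v = g·t = 48.7 m/s.
Impact speed = 48.7 m/s

48.7 m/s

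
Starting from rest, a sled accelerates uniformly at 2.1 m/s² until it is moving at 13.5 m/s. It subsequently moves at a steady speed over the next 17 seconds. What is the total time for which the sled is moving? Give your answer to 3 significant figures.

23.4 s

Phase 1 (accelerating): v₀ = 0 m/s, a = 2.1 m/s².
v = v₀ + at → t = (13.5 − 0) / 2.1 = 6.43 s
v² = v₀² + 2aΔx → Δx = (13.5² − 0²)/(2·2.1) = 43.4 m

Phase 2 (constant speed): v₀ = 13.5 m/s, a = 0 m/s².
v = v₀ + at = 13.5 + (0)(17) = 13.5 m/s
Δx = v₀t + ½at² = 13.5·17 + 0.5·0·17² = 230 m
Total time = 6.43 + 17.0 = 23.4 s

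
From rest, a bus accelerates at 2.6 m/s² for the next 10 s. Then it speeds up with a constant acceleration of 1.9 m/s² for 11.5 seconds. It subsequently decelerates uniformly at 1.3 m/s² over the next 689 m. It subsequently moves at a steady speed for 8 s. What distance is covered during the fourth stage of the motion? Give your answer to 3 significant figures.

Phase 1 (accelerating): v₀ = 0 m/s, a = 2.6 m/s².
v = v₀ + at = 0 + (2.6)(10) = 26.0 m/s
Δx = v₀t + ½at² = 0·10 + 0.5·2.6·10² = 130 m

Phase 2 (accelerating): v₀ = 26.0 m/s, a = 1.9 m/s².
v = v₀ + at = 26.0 + (1.9)(11.5) = 47.8 m/s
Δx = v₀t + ½at² = 26.0·11.5 + 0.5·1.9·11.5² = 425 m

Phase 3 (decelerating): v₀ = 47.8 m/s, a = -1.3 m/s².
v² = v₀² + 2aΔx = 47.8² + 2·-1.3·689 = 498 → v = 22.3 m/s
t = (v − v₀)/a = (22.3 − 47.8)/-1.3 = 19.6 s

Phase 4 (constant speed): v₀ = 22.3 m/s, a = 0 m/s².
v = v₀ + at = 22.3 + (0)(8) = 22.3 m/s
Δx = v₀t + ½at² = 22.3·8 + 0.5·0·8² = 179 m
Distance in phase 4 = 179 m

179 m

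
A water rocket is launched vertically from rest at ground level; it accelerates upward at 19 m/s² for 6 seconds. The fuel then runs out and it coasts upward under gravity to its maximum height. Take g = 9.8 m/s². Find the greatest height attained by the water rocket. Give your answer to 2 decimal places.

1005.06 m

Phase 1 (powered ascent): v₀ = 0 m/s, a = 19 m/s².
v = v₀ + at = 0 + (19)(6) = 114 m/s
Δx = v₀t + ½at² = 0·6 + 0.5·19·6² = 342 m

Phase 2 (coasting upward): v₀ = 114 m/s, a = -9.8 m/s².
v = v₀ + at → t = (0 − 114) / -9.8 = 11.6 s
v² = v₀² + 2aΔx → Δx = (0² − 114²)/(2·-9.8) = 663 m
Maximum height = 342 + 663 = 1010 m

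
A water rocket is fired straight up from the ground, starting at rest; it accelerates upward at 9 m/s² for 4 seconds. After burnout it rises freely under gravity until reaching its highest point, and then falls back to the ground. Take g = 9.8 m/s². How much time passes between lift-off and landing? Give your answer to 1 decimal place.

13.0 s

Phase 1 (powered ascent): v₀ = 0 m/s, a = 9 m/s².
v = v₀ + at = 0 + (9)(4) = 36.0 m/s
Δx = v₀t + ½at² = 0·4 + 0.5·9·4² = 72.0 m

Phase 2 (coasting upward): v₀ = 36.0 m/s, a = -9.8 m/s².
v = v₀ + at → t = (0 − 36.0) / -9.8 = 3.67 s
v² = v₀² + 2aΔx → Δx = (0² − 36.0²)/(2·-9.8) = 66.1 m

Phase 3 (free fall): v₀ = 0 m/s, a = -9.8 m/s².
Falls 138 m from rest: t = √(2·138/9.8) = 5.31 s; v = g·t = 52.0 m/s.
Total time = 4.00 + 3.67 + 5.31 = 13.0 s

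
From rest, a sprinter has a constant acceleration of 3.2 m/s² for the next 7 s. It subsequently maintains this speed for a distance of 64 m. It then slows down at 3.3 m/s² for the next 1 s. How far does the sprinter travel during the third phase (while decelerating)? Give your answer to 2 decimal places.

20.75 m

Phase 1 (accelerating): v₀ = 0 m/s, a = 3.2 m/s².
v = v₀ + at = 0 + (3.2)(7) = 22.4 m/s
Δx = v₀t + ½at² = 0·7 + 0.5·3.2·7² = 78.4 m

Phase 2 (constant speed): v₀ = 22.4 m/s, a = 0 m/s².
Constant speed: t = d/v = 64/22.4 = 2.86 s

Phase 3 (decelerating): v₀ = 22.4 m/s, a = -3.3 m/s².
v = v₀ + at = 22.4 + (-3.3)(1) = 19.1 m/s
Δx = v₀t + ½at² = 22.4·1 + 0.5·-3.3·1² = 20.8 m
Distance in phase 3 = 20.8 m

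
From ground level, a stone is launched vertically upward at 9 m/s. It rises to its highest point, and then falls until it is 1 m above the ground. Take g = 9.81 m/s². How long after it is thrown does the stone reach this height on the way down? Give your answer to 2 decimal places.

1.72 s

Phase 1 (rising): v₀ = 9.00 m/s, a = -9.81 m/s².
v = v₀ + at → t = (0 − 9.00) / -9.81 = 0.917 s
v² = v₀² + 2aΔx → Δx = (0² − 9.00²)/(2·-9.81) = 4.13 m

Phase 2 (falling): v₀ = 0 m/s, a = -9.81 m/s².
Falls 3.13 m from rest: t = √(2·3.13/9.81) = 0.799 s; v = g·t = 7.83 m/s.
Total time = 0.917 + 0.799 = 1.72 s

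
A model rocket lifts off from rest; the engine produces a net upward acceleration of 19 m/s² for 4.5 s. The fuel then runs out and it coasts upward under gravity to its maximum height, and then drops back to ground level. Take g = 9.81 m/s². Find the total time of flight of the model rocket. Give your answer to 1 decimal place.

23.9 s

Phase 1 (powered ascent): v₀ = 0 m/s, a = 19 m/s².
v = v₀ + at = 0 + (19)(4.5) = 85.5 m/s
Δx = v₀t + ½at² = 0·4.5 + 0.5·19·4.5² = 192 m

Phase 2 (coasting upward): v₀ = 85.5 m/s, a = -9.81 m/s².
v = v₀ + at → t = (0 − 85.5) / -9.81 = 8.72 s
v² = v₀² + 2aΔx → Δx = (0² − 85.5²)/(2·-9.81) = 373 m

Phase 3 (free fall): v₀ = 0 m/s, a = -9.81 m/s².
Falls 565 m from rest: t = √(2·565/9.81) = 10.7 s; v = g·t = 105 m/s.
Total time = 4.50 + 8.72 + 10.7 = 23.9 s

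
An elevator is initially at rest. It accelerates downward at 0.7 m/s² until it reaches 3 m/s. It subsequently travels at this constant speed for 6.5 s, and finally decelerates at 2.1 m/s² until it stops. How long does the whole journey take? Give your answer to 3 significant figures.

Phase 1 (accelerating): v₀ = 0 m/s, a = 0.7 m/s².
v = v₀ + at → t = (3 − 0) / 0.7 = 4.29 s
v² = v₀² + 2aΔx → Δx = (3² − 0²)/(2·0.7) = 6.43 m

Phase 2 (constant speed): v₀ = 3.00 m/s, a = 0 m/s².
v = v₀ + at = 3.00 + (0)(6.5) = 3.00 m/s
Δx = v₀t + ½at² = 3.00·6.5 + 0.5·0·6.5² = 19.5 m

Phase 3 (decelerating): v₀ = 3.00 m/s, a = -2.1 m/s².
v = v₀ + at → t = (0 − 3.00) / -2.1 = 1.43 s
v² = v₀² + 2aΔx → Δx = (0² − 3.00²)/(2·-2.1) = 2.14 m
Total time = 4.29 + 6.50 + 1.43 = 12.2 s

12.2 s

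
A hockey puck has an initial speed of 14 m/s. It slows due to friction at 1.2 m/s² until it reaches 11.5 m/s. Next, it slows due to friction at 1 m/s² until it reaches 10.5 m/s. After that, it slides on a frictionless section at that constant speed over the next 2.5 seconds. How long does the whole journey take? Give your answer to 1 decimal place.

Phase 1 (decelerating): v₀ = 14.0 m/s, a = -1.2 m/s².
v = v₀ + at → t = (11.5 − 14.0) / -1.2 = 2.08 s
v² = v₀² + 2aΔx → Δx = (11.5² − 14.0²)/(2·-1.2) = 26.6 m

Phase 2 (decelerating): v₀ = 11.5 m/s, a = -1 m/s².
v = v₀ + at → t = (10.5 − 11.5) / -1 = 1.00 s
v² = v₀² + 2aΔx → Δx = (10.5² − 11.5²)/(2·-1) = 11.0 m

Phase 3 (constant speed): v₀ = 10.5 m/s, a = 0 m/s².
v = v₀ + at = 10.5 + (0)(2.5) = 10.5 m/s
Δx = v₀t + ½at² = 10.5·2.5 + 0.5·0·2.5² = 26.2 m
Total time = 2.08 + 1.00 + 2.50 = 5.58 s

5.6 s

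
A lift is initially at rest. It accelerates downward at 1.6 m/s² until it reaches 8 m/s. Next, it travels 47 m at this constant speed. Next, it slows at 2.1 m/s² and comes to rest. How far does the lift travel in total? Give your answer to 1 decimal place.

Phase 1 (accelerating): v₀ = 0 m/s, a = 1.6 m/s².
v = v₀ + at → t = (8 − 0) / 1.6 = 5.00 s
v² = v₀² + 2aΔx → Δx = (8² − 0²)/(2·1.6) = 20.0 m

Phase 2 (constant speed): v₀ = 8.00 m/s, a = 0 m/s².
Constant speed: t = d/v = 47/8.00 = 5.88 s

Phase 3 (decelerating): v₀ = 8.00 m/s, a = -2.1 m/s².
v = v₀ + at → t = (0 − 8.00) / -2.1 = 3.81 s
v² = v₀² + 2aΔx → Δx = (0² − 8.00²)/(2·-2.1) = 15.2 m
Total distance = 20.0 + 47.0 + 15.2 = 82.2 m

82.2 m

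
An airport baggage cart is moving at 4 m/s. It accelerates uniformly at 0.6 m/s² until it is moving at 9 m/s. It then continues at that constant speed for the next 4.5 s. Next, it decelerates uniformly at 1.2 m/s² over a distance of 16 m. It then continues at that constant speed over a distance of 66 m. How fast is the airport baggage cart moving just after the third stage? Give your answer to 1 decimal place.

Phase 1 (accelerating): v₀ = 4.00 m/s, a = 0.6 m/s².
v = v₀ + at → t = (9 − 4.00) / 0.6 = 8.33 s
v² = v₀² + 2aΔx → Δx = (9² − 4.00²)/(2·0.6) = 54.2 m

Phase 2 (constant speed): v₀ = 9.00 m/s, a = 0 m/s².
v = v₀ + at = 9.00 + (0)(4.5) = 9.00 m/s
Δx = v₀t + ½at² = 9.00·4.5 + 0.5·0·4.5² = 40.5 m

Phase 3 (decelerating): v₀ = 9.00 m/s, a = -1.2 m/s².
v² = v₀² + 2aΔx = 9.00² + 2·-1.2·16 = 42.6 → v = 6.53 m/s
t = (v − v₀)/a = (6.53 − 9.00)/-1.2 = 2.06 s
Speed at end of phase 3 = 6.53 m/s

6.5 m/s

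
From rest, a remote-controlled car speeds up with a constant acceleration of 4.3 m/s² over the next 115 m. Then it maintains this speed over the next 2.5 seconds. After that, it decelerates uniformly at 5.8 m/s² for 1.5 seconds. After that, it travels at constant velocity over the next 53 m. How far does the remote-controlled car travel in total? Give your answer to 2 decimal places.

287.27 m

Phase 1 (accelerating): v₀ = 0 m/s, a = 4.3 m/s².
v² = v₀² + 2aΔx = 0² + 2·4.3·115 = 989 → v = 31.4 m/s
t = (v − v₀)/a = (31.4 − 0)/4.3 = 7.31 s

Phase 2 (constant speed): v₀ = 31.4 m/s, a = 0 m/s².
v = v₀ + at = 31.4 + (0)(2.5) = 31.4 m/s
Δx = v₀t + ½at² = 31.4·2.5 + 0.5·0·2.5² = 78.6 m

Phase 3 (decelerating): v₀ = 31.4 m/s, a = -5.8 m/s².
v = v₀ + at = 31.4 + (-5.8)(1.5) = 22.7 m/s
Δx = v₀t + ½at² = 31.4·1.5 + 0.5·-5.8·1.5² = 40.6 m

Phase 4 (constant speed): v₀ = 22.7 m/s, a = 0 m/s².
Constant speed: t = d/v = 53/22.7 = 2.33 s
Total distance = 115 + 78.6 + 40.6 + 53.0 = 287 m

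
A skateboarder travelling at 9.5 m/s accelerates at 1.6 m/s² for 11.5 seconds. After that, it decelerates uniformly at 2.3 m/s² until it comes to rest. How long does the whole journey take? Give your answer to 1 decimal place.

23.6 s

Phase 1 (accelerating): v₀ = 9.50 m/s, a = 1.6 m/s².
v = v₀ + at = 9.50 + (1.6)(11.5) = 27.9 m/s
Δx = v₀t + ½at² = 9.50·11.5 + 0.5·1.6·11.5² = 215 m

Phase 2 (decelerating): v₀ = 27.9 m/s, a = -2.3 m/s².
v = v₀ + at → t = (0 − 27.9) / -2.3 = 12.1 s
v² = v₀² + 2aΔx → Δx = (0² − 27.9²)/(2·-2.3) = 169 m
Total time = 11.5 + 12.1 = 23.6 s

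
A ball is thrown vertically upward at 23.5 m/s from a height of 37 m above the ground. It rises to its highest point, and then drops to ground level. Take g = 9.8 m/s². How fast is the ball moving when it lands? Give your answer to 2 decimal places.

Phase 1 (rising): v₀ = 23.5 m/s, a = -9.8 m/s².
v = v₀ + at → t = (0 − 23.5) / -9.8 = 2.40 s
v² = v₀² + 2aΔx → Δx = (0² − 23.5²)/(2·-9.8) = 28.2 m

Phase 2 (falling): v₀ = 0 m/s, a = -9.8 m/s².
Falls 65.2 m from rest: t = √(2·65.2/9.8) = 3.65 s; v = g·t = 35.7 m/s.
Final speed = 35.7 m/s

35.74 m/s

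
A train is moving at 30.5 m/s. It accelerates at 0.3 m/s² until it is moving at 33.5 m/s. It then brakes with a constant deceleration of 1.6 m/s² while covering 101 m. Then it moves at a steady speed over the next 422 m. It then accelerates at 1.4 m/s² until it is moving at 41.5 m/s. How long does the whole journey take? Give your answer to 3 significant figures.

Phase 1 (accelerating): v₀ = 30.5 m/s, a = 0.3 m/s².
v = v₀ + at → t = (33.5 − 30.5) / 0.3 = 10.0 s
v² = v₀² + 2aΔx → Δx = (33.5² − 30.5²)/(2·0.3) = 320 m

Phase 2 (decelerating): v₀ = 33.5 m/s, a = -1.6 m/s².
v² = v₀² + 2aΔx = 33.5² + 2·-1.6·101 = 799 → v = 28.3 m/s
t = (v − v₀)/a = (28.3 − 33.5)/-1.6 = 3.27 s

Phase 3 (constant speed): v₀ = 28.3 m/s, a = 0 m/s².
Constant speed: t = d/v = 422/28.3 = 14.9 s

Phase 4 (accelerating): v₀ = 28.3 m/s, a = 1.4 m/s².
v = v₀ + at → t = (41.5 − 28.3) / 1.4 = 9.45 s
v² = v₀² + 2aΔx → Δx = (41.5² − 28.3²)/(2·1.4) = 330 m
Total time = 10.0 + 3.27 + 14.9 + 9.45 = 37.7 s

37.7 s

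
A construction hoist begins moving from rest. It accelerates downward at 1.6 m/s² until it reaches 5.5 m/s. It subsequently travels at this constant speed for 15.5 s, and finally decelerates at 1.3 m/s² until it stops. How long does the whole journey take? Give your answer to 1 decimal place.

Phase 1 (accelerating): v₀ = 0 m/s, a = 1.6 m/s².
v = v₀ + at → t = (5.5 − 0) / 1.6 = 3.44 s
v² = v₀² + 2aΔx → Δx = (5.5² − 0²)/(2·1.6) = 9.45 m

Phase 2 (constant speed): v₀ = 5.50 m/s, a = 0 m/s².
v = v₀ + at = 5.50 + (0)(15.5) = 5.50 m/s
Δx = v₀t + ½at² = 5.50·15.5 + 0.5·0·15.5² = 85.2 m

Phase 3 (decelerating): v₀ = 5.50 m/s, a = -1.3 m/s².
v = v₀ + at → t = (0 − 5.50) / -1.3 = 4.23 s
v² = v₀² + 2aΔx → Δx = (0² − 5.50²)/(2·-1.3) = 11.6 m
Total time = 3.44 + 15.5 + 4.23 = 23.2 s

23.2 s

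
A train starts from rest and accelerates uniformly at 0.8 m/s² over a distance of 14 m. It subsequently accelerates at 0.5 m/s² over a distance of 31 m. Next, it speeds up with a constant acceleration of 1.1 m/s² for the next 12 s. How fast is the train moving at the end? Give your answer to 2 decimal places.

Phase 1 (accelerating): v₀ = 0 m/s, a = 0.8 m/s².
v² = v₀² + 2aΔx = 0² + 2·0.8·14 = 22.4 → v = 4.73 m/s
t = (v − v₀)/a = (4.73 − 0)/0.8 = 5.92 s

Phase 2 (accelerating): v₀ = 4.73 m/s, a = 0.5 m/s².
v² = v₀² + 2aΔx = 4.73² + 2·0.5·31 = 53.4 → v = 7.31 m/s
t = (v − v₀)/a = (7.31 − 4.73)/0.5 = 5.15 s

Phase 3 (accelerating): v₀ = 7.31 m/s, a = 1.1 m/s².
v = v₀ + at = 7.31 + (1.1)(12) = 20.5 m/s
Δx = v₀t + ½at² = 7.31·12 + 0.5·1.1·12² = 167 m
Final speed = 20.5 m/s

20.51 m/s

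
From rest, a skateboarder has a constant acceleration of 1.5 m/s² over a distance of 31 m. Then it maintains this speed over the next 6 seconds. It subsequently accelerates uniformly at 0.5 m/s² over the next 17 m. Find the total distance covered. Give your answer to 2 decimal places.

105.86 m

Phase 1 (accelerating): v₀ = 0 m/s, a = 1.5 m/s².
v² = v₀² + 2aΔx = 0² + 2·1.5·31 = 93.0 → v = 9.64 m/s
t = (v − v₀)/a = (9.64 − 0)/1.5 = 6.43 s

Phase 2 (constant speed): v₀ = 9.64 m/s, a = 0 m/s².
v = v₀ + at = 9.64 + (0)(6) = 9.64 m/s
Δx = v₀t + ½at² = 9.64·6 + 0.5·0·6² = 57.9 m

Phase 3 (accelerating): v₀ = 9.64 m/s, a = 0.5 m/s².
v² = v₀² + 2aΔx = 9.64² + 2·0.5·17 = 110 → v = 10.5 m/s
t = (v − v₀)/a = (10.5 − 9.64)/0.5 = 1.69 s
Total distance = 31.0 + 57.9 + 17.0 = 106 m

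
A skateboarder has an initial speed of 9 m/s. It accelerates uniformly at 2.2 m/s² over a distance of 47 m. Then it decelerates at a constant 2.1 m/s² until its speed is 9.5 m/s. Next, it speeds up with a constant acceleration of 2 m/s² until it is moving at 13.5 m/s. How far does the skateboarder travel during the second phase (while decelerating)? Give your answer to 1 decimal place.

Phase 1 (accelerating): v₀ = 9.00 m/s, a = 2.2 m/s².
v² = v₀² + 2aΔx = 9.00² + 2·2.2·47 = 288 → v = 17.0 m/s
t = (v − v₀)/a = (17.0 − 9.00)/2.2 = 3.62 s

Phase 2 (decelerating): v₀ = 17.0 m/s, a = -2.1 m/s².
v = v₀ + at → t = (9.5 − 17.0) / -2.1 = 3.55 s
v² = v₀² + 2aΔx → Δx = (9.5² − 17.0²)/(2·-2.1) = 47.0 m
Distance in phase 2 = 47.0 m

47.0 m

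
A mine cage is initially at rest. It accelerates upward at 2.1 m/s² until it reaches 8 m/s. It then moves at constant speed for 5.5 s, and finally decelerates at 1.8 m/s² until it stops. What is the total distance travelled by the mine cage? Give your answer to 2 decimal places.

77.02 m

Phase 1 (accelerating): v₀ = 0 m/s, a = 2.1 m/s².
v = v₀ + at → t = (8 − 0) / 2.1 = 3.81 s
v² = v₀² + 2aΔx → Δx = (8² − 0²)/(2·2.1) = 15.2 m

Phase 2 (constant speed): v₀ = 8.00 m/s, a = 0 m/s².
v = v₀ + at = 8.00 + (0)(5.5) = 8.00 m/s
Δx = v₀t + ½at² = 8.00·5.5 + 0.5·0·5.5² = 44.0 m

Phase 3 (decelerating): v₀ = 8.00 m/s, a = -1.8 m/s².
v = v₀ + at → t = (0 − 8.00) / -1.8 = 4.44 s
v² = v₀² + 2aΔx → Δx = (0² − 8.00²)/(2·-1.8) = 17.8 m
Total distance = 15.2 + 44.0 + 17.8 = 77.0 m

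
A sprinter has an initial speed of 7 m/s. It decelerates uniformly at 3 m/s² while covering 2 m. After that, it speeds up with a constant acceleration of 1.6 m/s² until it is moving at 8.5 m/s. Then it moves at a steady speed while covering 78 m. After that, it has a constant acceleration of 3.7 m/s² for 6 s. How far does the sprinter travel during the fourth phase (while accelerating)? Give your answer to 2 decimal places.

117.60 m

Phase 1 (decelerating): v₀ = 7.00 m/s, a = -3 m/s².
v² = v₀² + 2aΔx = 7.00² + 2·-3·2 = 37.0 → v = 6.08 m/s
t = (v − v₀)/a = (6.08 − 7.00)/-3 = 0.306 s

Phase 2 (accelerating): v₀ = 6.08 m/s, a = 1.6 m/s².
v = v₀ + at → t = (8.5 − 6.08) / 1.6 = 1.51 s
v² = v₀² + 2aΔx → Δx = (8.5² − 6.08²)/(2·1.6) = 11.0 m

Phase 3 (constant speed): v₀ = 8.50 m/s, a = 0 m/s².
Constant speed: t = d/v = 78/8.50 = 9.18 s

Phase 4 (accelerating): v₀ = 8.50 m/s, a = 3.7 m/s².
v = v₀ + at = 8.50 + (3.7)(6) = 30.7 m/s
Δx = v₀t + ½at² = 8.50·6 + 0.5·3.7·6² = 118 m
Distance in phase 4 = 118 m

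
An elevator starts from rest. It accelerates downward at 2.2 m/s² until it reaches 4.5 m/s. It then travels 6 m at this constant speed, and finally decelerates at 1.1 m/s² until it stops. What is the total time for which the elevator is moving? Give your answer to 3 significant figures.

Phase 1 (accelerating): v₀ = 0 m/s, a = 2.2 m/s².
v = v₀ + at → t = (4.5 − 0) / 2.2 = 2.05 s
v² = v₀² + 2aΔx → Δx = (4.5² − 0²)/(2·2.2) = 4.60 m

Phase 2 (constant speed): v₀ = 4.50 m/s, a = 0 m/s².
Constant speed: t = d/v = 6/4.50 = 1.33 s

Phase 3 (decelerating): v₀ = 4.50 m/s, a = -1.1 m/s².
v = v₀ + at → t = (0 − 4.50) / -1.1 = 4.09 s
v² = v₀² + 2aΔx → Δx = (0² − 4.50²)/(2·-1.1) = 9.20 m
Total time = 2.05 + 1.33 + 4.09 = 7.47 s

7.47 s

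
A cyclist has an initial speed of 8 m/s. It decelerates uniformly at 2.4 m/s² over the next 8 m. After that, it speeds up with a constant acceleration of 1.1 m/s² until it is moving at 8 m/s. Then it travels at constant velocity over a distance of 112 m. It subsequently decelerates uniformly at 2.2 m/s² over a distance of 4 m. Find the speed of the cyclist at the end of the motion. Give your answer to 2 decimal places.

6.81 m/s

Phase 1 (decelerating): v₀ = 8.00 m/s, a = -2.4 m/s².
v² = v₀² + 2aΔx = 8.00² + 2·-2.4·8 = 25.6 → v = 5.06 m/s
t = (v − v₀)/a = (5.06 − 8.00)/-2.4 = 1.23 s

Phase 2 (accelerating): v₀ = 5.06 m/s, a = 1.1 m/s².
v = v₀ + at → t = (8 − 5.06) / 1.1 = 2.67 s
v² = v₀² + 2aΔx → Δx = (8² − 5.06²)/(2·1.1) = 17.5 m

Phase 3 (constant speed): v₀ = 8.00 m/s, a = 0 m/s².
Constant speed: t = d/v = 112/8.00 = 14.0 s

Phase 4 (decelerating): v₀ = 8.00 m/s, a = -2.2 m/s².
v² = v₀² + 2aΔx = 8.00² + 2·-2.2·4 = 46.4 → v = 6.81 m/s
t = (v − v₀)/a = (6.81 − 8.00)/-2.2 = 0.540 s
Final speed = 6.81 m/s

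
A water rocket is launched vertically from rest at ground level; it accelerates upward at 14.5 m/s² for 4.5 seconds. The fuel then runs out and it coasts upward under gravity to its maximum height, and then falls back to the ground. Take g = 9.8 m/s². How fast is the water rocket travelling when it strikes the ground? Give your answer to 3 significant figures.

Phase 1 (powered ascent): v₀ = 0 m/s, a = 14.5 m/s².
v = v₀ + at = 0 + (14.5)(4.5) = 65.2 m/s
Δx = v₀t + ½at² = 0·4.5 + 0.5·14.5·4.5² = 147 m

Phase 2 (coasting upward): v₀ = 65.2 m/s, a = -9.8 m/s².
v = v₀ + at → t = (0 − 65.2) / -9.8 = 6.66 s
v² = v₀² + 2aΔx → Δx = (0² − 65.2²)/(2·-9.8) = 217 m

Phase 3 (free fall): v₀ = 0 m/s, a = -9.8 m/s².
Falls 364 m from rest: t = √(2·364/9.8) = 8.62 s; v = g·t = 84.5 m/s.
Impact speed = 84.5 m/s

84.5 m/s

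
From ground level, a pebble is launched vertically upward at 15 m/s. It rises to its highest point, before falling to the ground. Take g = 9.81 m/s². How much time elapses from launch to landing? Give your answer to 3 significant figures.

3.06 s

Phase 1 (rising): v₀ = 15.0 m/s, a = -9.81 m/s².
v = v₀ + at → t = (0 − 15.0) / -9.81 = 1.53 s
v² = v₀² + 2aΔx → Δx = (0² − 15.0²)/(2·-9.81) = 11.5 m

Phase 2 (falling): v₀ = 0 m/s, a = -9.81 m/s².
Falls 11.5 m from rest: t = √(2·11.5/9.81) = 1.53 s; v = g·t = 15.0 m/s.
Total time = 1.53 + 1.53 = 3.06 s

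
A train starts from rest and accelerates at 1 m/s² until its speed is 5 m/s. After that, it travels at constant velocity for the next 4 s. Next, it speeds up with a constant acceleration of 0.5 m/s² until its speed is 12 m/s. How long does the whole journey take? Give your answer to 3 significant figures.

Phase 1 (accelerating): v₀ = 0 m/s, a = 1 m/s².
v = v₀ + at → t = (5 − 0) / 1 = 5.00 s
v² = v₀² + 2aΔx → Δx = (5² − 0²)/(2·1) = 12.5 m

Phase 2 (constant speed): v₀ = 5.00 m/s, a = 0 m/s².
v = v₀ + at = 5.00 + (0)(4) = 5.00 m/s
Δx = v₀t + ½at² = 5.00·4 + 0.5·0·4² = 20.0 m

Phase 3 (accelerating): v₀ = 5.00 m/s, a = 0.5 m/s².
v = v₀ + at → t = (12 − 5.00) / 0.5 = 14.0 s
v² = v₀² + 2aΔx → Δx = (12² − 5.00²)/(2·0.5) = 119 m
Total time = 5.00 + 4.00 + 14.0 = 23.0 s

23.0 s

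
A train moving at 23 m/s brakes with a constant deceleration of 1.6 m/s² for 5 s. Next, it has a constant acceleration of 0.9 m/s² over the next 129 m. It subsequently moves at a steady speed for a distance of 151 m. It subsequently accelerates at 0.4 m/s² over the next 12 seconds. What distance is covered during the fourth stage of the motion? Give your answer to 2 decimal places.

Phase 1 (decelerating): v₀ = 23.0 m/s, a = -1.6 m/s².
v = v₀ + at = 23.0 + (-1.6)(5) = 15.0 m/s
Δx = v₀t + ½at² = 23.0·5 + 0.5·-1.6·5² = 95.0 m

Phase 2 (accelerating): v₀ = 15.0 m/s, a = 0.9 m/s².
v² = v₀² + 2aΔx = 15.0² + 2·0.9·129 = 457 → v = 21.4 m/s
t = (v − v₀)/a = (21.4 − 15.0)/0.9 = 7.09 s

Phase 3 (constant speed): v₀ = 21.4 m/s, a = 0 m/s².
Constant speed: t = d/v = 151/21.4 = 7.06 s

Phase 4 (accelerating): v₀ = 21.4 m/s, a = 0.4 m/s².
v = v₀ + at = 21.4 + (0.4)(12) = 26.2 m/s
Δx = v₀t + ½at² = 21.4·12 + 0.5·0.4·12² = 285 m
Distance in phase 4 = 285 m

285.39 m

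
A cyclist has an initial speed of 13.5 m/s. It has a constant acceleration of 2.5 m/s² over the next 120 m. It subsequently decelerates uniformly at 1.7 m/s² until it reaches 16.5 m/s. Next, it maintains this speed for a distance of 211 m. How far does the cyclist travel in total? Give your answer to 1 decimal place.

481.0 m

Phase 1 (accelerating): v₀ = 13.5 m/s, a = 2.5 m/s².
v² = v₀² + 2aΔx = 13.5² + 2·2.5·120 = 782 → v = 28.0 m/s
t = (v − v₀)/a = (28.0 − 13.5)/2.5 = 5.79 s

Phase 2 (decelerating): v₀ = 28.0 m/s, a = -1.7 m/s².
v = v₀ + at → t = (16.5 − 28.0) / -1.7 = 6.75 s
v² = v₀² + 2aΔx → Δx = (16.5² − 28.0²)/(2·-1.7) = 150 m

Phase 3 (constant speed): v₀ = 16.5 m/s, a = 0 m/s².
Constant speed: t = d/v = 211/16.5 = 12.8 s
Total distance = 120 + 150 + 211 = 481 m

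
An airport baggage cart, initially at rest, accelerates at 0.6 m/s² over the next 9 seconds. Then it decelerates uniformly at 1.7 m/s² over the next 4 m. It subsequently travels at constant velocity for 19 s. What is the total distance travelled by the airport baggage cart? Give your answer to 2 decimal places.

103.25 m

Phase 1 (accelerating): v₀ = 0 m/s, a = 0.6 m/s².
v = v₀ + at = 0 + (0.6)(9) = 5.40 m/s
Δx = v₀t + ½at² = 0·9 + 0.5·0.6·9² = 24.3 m

Phase 2 (decelerating): v₀ = 5.40 m/s, a = -1.7 m/s².
v² = v₀² + 2aΔx = 5.40² + 2·-1.7·4 = 15.6 → v = 3.94 m/s
t = (v − v₀)/a = (3.94 − 5.40)/-1.7 = 0.856 s

Phase 3 (constant speed): v₀ = 3.94 m/s, a = 0 m/s².
v = v₀ + at = 3.94 + (0)(19) = 3.94 m/s
Δx = v₀t + ½at² = 3.94·19 + 0.5·0·19² = 74.9 m
Total distance = 24.3 + 4.00 + 74.9 = 103 m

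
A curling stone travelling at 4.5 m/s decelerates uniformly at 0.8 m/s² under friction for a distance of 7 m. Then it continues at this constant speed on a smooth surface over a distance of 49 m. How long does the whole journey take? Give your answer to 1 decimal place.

18.2 s

Phase 1 (decelerating): v₀ = 4.50 m/s, a = -0.8 m/s².
v² = v₀² + 2aΔx = 4.50² + 2·-0.8·7 = 9.05 → v = 3.01 m/s
t = (v − v₀)/a = (3.01 − 4.50)/-0.8 = 1.86 s

Phase 2 (constant speed): v₀ = 3.01 m/s, a = 0 m/s².
Constant speed: t = d/v = 49/3.01 = 16.3 s
Total time = 1.86 + 16.3 = 18.2 s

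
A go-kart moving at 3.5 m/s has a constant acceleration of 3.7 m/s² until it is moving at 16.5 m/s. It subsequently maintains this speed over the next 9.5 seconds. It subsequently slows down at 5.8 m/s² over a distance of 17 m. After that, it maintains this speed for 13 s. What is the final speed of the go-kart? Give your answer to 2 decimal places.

8.66 m/s

Phase 1 (accelerating): v₀ = 3.50 m/s, a = 3.7 m/s².
v = v₀ + at → t = (16.5 − 3.50) / 3.7 = 3.51 s
v² = v₀² + 2aΔx → Δx = (16.5² − 3.50²)/(2·3.7) = 35.1 m

Phase 2 (constant speed): v₀ = 16.5 m/s, a = 0 m/s².
v = v₀ + at = 16.5 + (0)(9.5) = 16.5 m/s
Δx = v₀t + ½at² = 16.5·9.5 + 0.5·0·9.5² = 157 m

Phase 3 (decelerating): v₀ = 16.5 m/s, a = -5.8 m/s².
v² = v₀² + 2aΔx = 16.5² + 2·-5.8·17 = 75.1 → v = 8.66 m/s
t = (v − v₀)/a = (8.66 − 16.5)/-5.8 = 1.35 s

Phase 4 (constant speed): v₀ = 8.66 m/s, a = 0 m/s².
v = v₀ + at = 8.66 + (0)(13) = 8.66 m/s
Δx = v₀t + ½at² = 8.66·13 + 0.5·0·13² = 113 m
Final speed = 8.66 m/s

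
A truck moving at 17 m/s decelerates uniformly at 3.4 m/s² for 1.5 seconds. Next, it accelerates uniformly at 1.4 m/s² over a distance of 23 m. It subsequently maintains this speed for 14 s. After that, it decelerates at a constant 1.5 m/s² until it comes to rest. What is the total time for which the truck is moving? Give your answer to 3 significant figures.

26.8 s

Phase 1 (decelerating): v₀ = 17.0 m/s, a = -3.4 m/s².
v = v₀ + at = 17.0 + (-3.4)(1.5) = 11.9 m/s
Δx = v₀t + ½at² = 17.0·1.5 + 0.5·-3.4·1.5² = 21.7 m

Phase 2 (accelerating): v₀ = 11.9 m/s, a = 1.4 m/s².
v² = v₀² + 2aΔx = 11.9² + 2·1.4·23 = 206 → v = 14.4 m/s
t = (v − v₀)/a = (14.4 − 11.9)/1.4 = 1.75 s

Phase 3 (constant speed): v₀ = 14.4 m/s, a = 0 m/s².
v = v₀ + at = 14.4 + (0)(14) = 14.4 m/s
Δx = v₀t + ½at² = 14.4·14 + 0.5·0·14² = 201 m

Phase 4 (decelerating): v₀ = 14.4 m/s, a = -1.5 m/s².
v = v₀ + at → t = (0 − 14.4) / -1.5 = 9.57 s
v² = v₀² + 2aΔx → Δx = (0² − 14.4²)/(2·-1.5) = 68.7 m
Total time = 1.50 + 1.75 + 14.0 + 9.57 = 26.8 s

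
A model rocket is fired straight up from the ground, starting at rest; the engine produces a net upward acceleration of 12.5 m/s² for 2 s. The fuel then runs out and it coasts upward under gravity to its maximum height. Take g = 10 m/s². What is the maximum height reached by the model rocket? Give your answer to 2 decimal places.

Phase 1 (powered ascent): v₀ = 0 m/s, a = 12.5 m/s².
v = v₀ + at = 0 + (12.5)(2) = 25.0 m/s
Δx = v₀t + ½at² = 0·2 + 0.5·12.5·2² = 25.0 m

Phase 2 (coasting upward): v₀ = 25.0 m/s, a = -10 m/s².
v = v₀ + at → t = (0 − 25.0) / -10 = 2.50 s
v² = v₀² + 2aΔx → Δx = (0² − 25.0²)/(2·-10) = 31.2 m
Maximum height = 25.0 + 31.2 = 56.2 m

56.25 m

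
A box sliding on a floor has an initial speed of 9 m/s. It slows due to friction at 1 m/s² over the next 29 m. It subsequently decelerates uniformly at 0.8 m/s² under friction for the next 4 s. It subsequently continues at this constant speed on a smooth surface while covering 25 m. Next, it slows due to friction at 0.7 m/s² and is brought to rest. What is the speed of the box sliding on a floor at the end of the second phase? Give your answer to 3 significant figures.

1.60 m/s

Phase 1 (decelerating): v₀ = 9.00 m/s, a = -1 m/s².
v² = v₀² + 2aΔx = 9.00² + 2·-1·29 = 23.0 → v = 4.80 m/s
t = (v − v₀)/a = (4.80 − 9.00)/-1 = 4.20 s

Phase 2 (decelerating): v₀ = 4.80 m/s, a = -0.8 m/s².
v = v₀ + at = 4.80 + (-0.8)(4) = 1.60 m/s
Δx = v₀t + ½at² = 4.80·4 + 0.5·-0.8·4² = 12.8 m
Speed at end of phase 2 = 1.60 m/s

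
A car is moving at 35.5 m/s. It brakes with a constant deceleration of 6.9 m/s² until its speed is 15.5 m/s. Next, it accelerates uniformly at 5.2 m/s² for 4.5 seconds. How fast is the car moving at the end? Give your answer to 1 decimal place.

38.9 m/s

Phase 1 (decelerating): v₀ = 35.5 m/s, a = -6.9 m/s².
v = v₀ + at → t = (15.5 − 35.5) / -6.9 = 2.90 s
v² = v₀² + 2aΔx → Δx = (15.5² − 35.5²)/(2·-6.9) = 73.9 m

Phase 2 (accelerating): v₀ = 15.5 m/s, a = 5.2 m/s².
v = v₀ + at = 15.5 + (5.2)(4.5) = 38.9 m/s
Δx = v₀t + ½at² = 15.5·4.5 + 0.5·5.2·4.5² = 122 m
Final speed = 38.9 m/s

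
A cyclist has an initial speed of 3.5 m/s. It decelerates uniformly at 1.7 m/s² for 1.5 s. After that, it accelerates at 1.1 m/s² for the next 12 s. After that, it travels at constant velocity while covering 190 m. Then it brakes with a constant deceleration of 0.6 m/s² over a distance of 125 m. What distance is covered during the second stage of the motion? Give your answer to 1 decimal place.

90.6 m

Phase 1 (decelerating): v₀ = 3.50 m/s, a = -1.7 m/s².
v = v₀ + at = 3.50 + (-1.7)(1.5) = 0.950 m/s
Δx = v₀t + ½at² = 3.50·1.5 + 0.5·-1.7·1.5² = 3.34 m

Phase 2 (accelerating): v₀ = 0.950 m/s, a = 1.1 m/s².
v = v₀ + at = 0.950 + (1.1)(12) = 14.2 m/s
Δx = v₀t + ½at² = 0.950·12 + 0.5·1.1·12² = 90.6 m
Distance in phase 2 = 90.6 m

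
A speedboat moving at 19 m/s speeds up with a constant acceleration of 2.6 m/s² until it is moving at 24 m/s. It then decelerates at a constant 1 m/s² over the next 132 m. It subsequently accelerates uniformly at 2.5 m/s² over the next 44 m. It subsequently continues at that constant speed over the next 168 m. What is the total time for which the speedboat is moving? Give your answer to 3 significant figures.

Phase 1 (accelerating): v₀ = 19.0 m/s, a = 2.6 m/s².
v = v₀ + at → t = (24 − 19.0) / 2.6 = 1.92 s
v² = v₀² + 2aΔx → Δx = (24² − 19.0²)/(2·2.6) = 41.3 m

Phase 2 (decelerating): v₀ = 24.0 m/s, a = -1 m/s².
v² = v₀² + 2aΔx = 24.0² + 2·-1·132 = 312 → v = 17.7 m/s
t = (v − v₀)/a = (17.7 − 24.0)/-1 = 6.34 s

Phase 3 (accelerating): v₀ = 17.7 m/s, a = 2.5 m/s².
v² = v₀² + 2aΔx = 17.7² + 2·2.5·44 = 532 → v = 23.1 m/s
t = (v − v₀)/a = (23.1 − 17.7)/2.5 = 2.16 s

Phase 4 (constant speed): v₀ = 23.1 m/s, a = 0 m/s².
Constant speed: t = d/v = 168/23.1 = 7.28 s
Total time = 1.92 + 6.34 + 2.16 + 7.28 = 17.7 s

17.7 s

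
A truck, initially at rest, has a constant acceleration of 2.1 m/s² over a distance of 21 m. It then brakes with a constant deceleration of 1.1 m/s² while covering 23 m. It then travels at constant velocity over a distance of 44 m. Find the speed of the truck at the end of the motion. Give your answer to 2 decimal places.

6.13 m/s

Phase 1 (accelerating): v₀ = 0 m/s, a = 2.1 m/s².
v² = v₀² + 2aΔx = 0² + 2·2.1·21 = 88.2 → v = 9.39 m/s
t = (v − v₀)/a = (9.39 − 0)/2.1 = 4.47 s

Phase 2 (decelerating): v₀ = 9.39 m/s, a = -1.1 m/s².
v² = v₀² + 2aΔx = 9.39² + 2·-1.1·23 = 37.6 → v = 6.13 m/s
t = (v − v₀)/a = (6.13 − 9.39)/-1.1 = 2.96 s

Phase 3 (constant speed): v₀ = 6.13 m/s, a = 0 m/s².
Constant speed: t = d/v = 44/6.13 = 7.18 s
Final speed = 6.13 m/s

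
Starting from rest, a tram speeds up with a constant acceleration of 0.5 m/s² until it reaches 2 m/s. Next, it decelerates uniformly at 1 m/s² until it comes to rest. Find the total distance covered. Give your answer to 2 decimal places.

Phase 1 (accelerating): v₀ = 0 m/s, a = 0.5 m/s².
v = v₀ + at → t = (2 − 0) / 0.5 = 4.00 s
v² = v₀² + 2aΔx → Δx = (2² − 0²)/(2·0.5) = 4.00 m

Phase 2 (decelerating): v₀ = 2.00 m/s, a = -1 m/s².
v = v₀ + at → t = (0 − 2.00) / -1 = 2.00 s
v² = v₀² + 2aΔx → Δx = (0² − 2.00²)/(2·-1) = 2.00 m
Total distance = 4.00 + 2.00 = 6.00 m

6.00 m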